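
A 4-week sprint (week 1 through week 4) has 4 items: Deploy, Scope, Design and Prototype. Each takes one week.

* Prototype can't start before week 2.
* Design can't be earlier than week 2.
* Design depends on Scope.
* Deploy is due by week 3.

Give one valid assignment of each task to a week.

Prototype -> week 2, Scope -> week 1, Design -> week 2, Deploy -> week 1

Checking: Scope(week 1) before Design(week 2); Deploy=week 1 in [week 1,week 3]; Prototype=week 2 in [week 2,week 4]; Design=week 2 in [week 2,week 4].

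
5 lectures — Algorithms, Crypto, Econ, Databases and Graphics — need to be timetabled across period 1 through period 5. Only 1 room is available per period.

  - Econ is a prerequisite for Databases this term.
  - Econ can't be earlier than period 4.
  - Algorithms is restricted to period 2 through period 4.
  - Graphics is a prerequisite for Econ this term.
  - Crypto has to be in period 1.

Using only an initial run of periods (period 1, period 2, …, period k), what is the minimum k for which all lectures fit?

5 periods

The precedence chain requires at least 3 distinct periods.
With at most 1 per period and 5 lectures, at least 5 periods are needed.
Propagating the time windows through the other constraints, Databases can't land before period 5, so the schedule must run through at least period 5.
5 works (last occupied period: period 5): for example Graphics in period 3, Econ in period 4, Databases in period 5, Algorithms in period 2, Crypto in period 1.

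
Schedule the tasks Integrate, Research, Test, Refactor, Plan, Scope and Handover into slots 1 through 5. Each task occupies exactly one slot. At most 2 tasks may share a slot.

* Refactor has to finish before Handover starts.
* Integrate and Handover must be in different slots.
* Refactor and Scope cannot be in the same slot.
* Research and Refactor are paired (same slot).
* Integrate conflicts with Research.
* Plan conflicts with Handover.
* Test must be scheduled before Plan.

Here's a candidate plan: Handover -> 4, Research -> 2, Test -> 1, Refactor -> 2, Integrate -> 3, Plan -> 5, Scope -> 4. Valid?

At most 2 tasks may share a slot — holds.
Test must be scheduled before Plan — holds.
Refactor and Scope cannot be in the same slot — holds.
Refactor has to finish before Handover starts — holds.
Plan conflicts with Handover — holds.
Integrate and Handover must be in different slots — holds.
Integrate conflicts with Research — holds.
Research and Refactor are paired (same slot) — holds.

Yes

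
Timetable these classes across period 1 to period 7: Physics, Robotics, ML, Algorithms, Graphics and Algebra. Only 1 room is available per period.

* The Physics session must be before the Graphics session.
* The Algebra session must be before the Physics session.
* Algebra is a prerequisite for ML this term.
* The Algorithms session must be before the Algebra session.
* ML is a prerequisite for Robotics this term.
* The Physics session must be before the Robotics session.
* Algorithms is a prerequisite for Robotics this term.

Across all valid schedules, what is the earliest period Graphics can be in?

Precedence pushes Graphics to at least period 4.
Graphics at period 4 is achievable: ML in period 5; Physics in period 3; Algorithms in period 1; Algebra in period 2; Robotics in period 6; Graphics in period 4.

period 4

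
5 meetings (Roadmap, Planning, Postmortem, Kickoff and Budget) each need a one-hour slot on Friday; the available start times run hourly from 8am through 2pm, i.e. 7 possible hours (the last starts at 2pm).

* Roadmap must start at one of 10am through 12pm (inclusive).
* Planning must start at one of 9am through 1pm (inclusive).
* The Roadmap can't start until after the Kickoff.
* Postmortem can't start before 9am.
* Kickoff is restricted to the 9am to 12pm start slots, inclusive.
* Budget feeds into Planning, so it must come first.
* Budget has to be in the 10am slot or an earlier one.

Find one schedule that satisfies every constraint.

Roadmap in 10am, Kickoff in 9am, Postmortem in 9am, Budget in 8am, Planning in 9am

Checking: Kickoff(9am) before Roadmap(10am); Budget(8am) before Planning(9am); Budget=8am in [8am,10am]; Postmortem=9am in [9am,2pm]; Roadmap=10am in [10am,12pm]; Kickoff=9am in [9am,12pm]; Planning=9am in [9am,1pm].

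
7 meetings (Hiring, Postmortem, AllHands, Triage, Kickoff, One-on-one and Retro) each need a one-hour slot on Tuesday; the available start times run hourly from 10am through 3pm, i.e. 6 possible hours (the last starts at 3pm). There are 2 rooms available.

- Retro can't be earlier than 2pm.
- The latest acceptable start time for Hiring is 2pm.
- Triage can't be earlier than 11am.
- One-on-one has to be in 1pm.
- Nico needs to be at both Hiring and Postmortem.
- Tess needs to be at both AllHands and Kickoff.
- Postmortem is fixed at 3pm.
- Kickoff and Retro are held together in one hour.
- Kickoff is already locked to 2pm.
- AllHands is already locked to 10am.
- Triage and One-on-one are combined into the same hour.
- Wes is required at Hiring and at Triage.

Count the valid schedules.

3

Enumerating: AllHands=10am, Kickoff=2pm, Retro=2pm, Hiring=10am, Postmortem=3pm, One-on-one=1pm, Triage=1pm | One-on-one -> 1pm; Triage -> 1pm; Retro -> 2pm; AllHands -> 10am; Kickoff -> 2pm; Postmortem -> 3pm; Hiring -> 11am | Postmortem=3pm; Hiring=12pm; Kickoff=2pm; AllHands=10am; Retro=2pm; One-on-one=1pm; Triage=1pm.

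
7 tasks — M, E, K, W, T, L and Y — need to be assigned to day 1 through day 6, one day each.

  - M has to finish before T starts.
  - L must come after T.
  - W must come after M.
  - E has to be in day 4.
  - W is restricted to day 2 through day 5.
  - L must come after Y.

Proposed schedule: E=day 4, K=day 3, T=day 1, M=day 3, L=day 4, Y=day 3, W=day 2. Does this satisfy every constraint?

L must come after T — holds.
E has to be in day 4 — holds.
M has to finish before T starts — violated.
W must come after M — violated.
L must come after Y — holds.
W is restricted to day 2 through day 5 — holds.

No. M has to finish before T starts is not satisfied.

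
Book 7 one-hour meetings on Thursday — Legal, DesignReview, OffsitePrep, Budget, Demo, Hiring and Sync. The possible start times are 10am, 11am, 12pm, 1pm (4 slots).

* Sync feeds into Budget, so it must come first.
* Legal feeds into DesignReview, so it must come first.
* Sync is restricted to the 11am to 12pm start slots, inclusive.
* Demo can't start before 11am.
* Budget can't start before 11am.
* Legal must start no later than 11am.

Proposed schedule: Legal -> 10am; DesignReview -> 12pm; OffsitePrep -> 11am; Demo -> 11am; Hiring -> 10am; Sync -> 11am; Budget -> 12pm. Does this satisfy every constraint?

Yes, all constraints hold

Sync is restricted to the 11am to 12pm start slots, inclusive — holds.
Sync feeds into Budget, so it must come first — holds.
Legal must start no later than 11am — holds.
Demo can't start before 11am — holds.
Budget can't start before 11am — holds.
Legal feeds into DesignReview, so it must come first — holds.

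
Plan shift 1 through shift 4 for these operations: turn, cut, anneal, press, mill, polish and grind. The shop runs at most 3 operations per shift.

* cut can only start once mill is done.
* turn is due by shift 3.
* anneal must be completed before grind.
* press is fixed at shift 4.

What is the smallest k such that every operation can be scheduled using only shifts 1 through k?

The precedence chain requires at least 2 distinct shifts.
With at most 3 per shift and 7 operations, at least 3 shifts are needed.
press can't be placed before shift 4, so the schedule must run through at least shift 4.
4 works (last occupied shift: shift 4): for example mill=shift 1; anneal=shift 1; turn=shift 1; grind=shift 2; cut=shift 2; press=shift 4; polish=shift 2.

4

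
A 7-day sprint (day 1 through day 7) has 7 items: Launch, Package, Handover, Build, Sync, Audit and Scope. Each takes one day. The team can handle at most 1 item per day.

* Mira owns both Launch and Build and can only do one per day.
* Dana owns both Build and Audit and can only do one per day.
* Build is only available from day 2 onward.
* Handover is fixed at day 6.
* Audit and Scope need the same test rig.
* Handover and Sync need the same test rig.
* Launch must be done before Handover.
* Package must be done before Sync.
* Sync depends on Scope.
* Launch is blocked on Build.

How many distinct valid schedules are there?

48

Splitting on Launch: it can be day 3 (8), day 4 (16), day 5 (24). Listing each branch's schedules as (Package, Handover, Build, Sync, Audit, Scope) by day number:
Launch=day 3: (1,6,2,5,7,4) (1,6,2,7,4,5) (1,6,2,7,5,4) (4,6,2,5,7,1) (4,6,2,7,1,5) (4,6,2,7,5,1) (5,6,2,7,1,4) (5,6,2,7,4,1) — 8.
Launch=day 4: (1,6,2,5,7,3) (1,6,2,7,3,5) (1,6,2,7,5,3) (1,6,3,5,7,2) (1,6,3,7,2,5) (1,6,3,7,5,2) (2,6,3,5,7,1) (2,6,3,7,1,5) (2,6,3,7,5,1) (3,6,2,5,7,1) (3,6,2,7,1,5) (3,6,2,7,5,1) (5,6,2,7,1,3) (5,6,2,7,3,1) (5,6,3,7,1,2) (5,6,3,7,2,1) — 16.
Launch=day 5: (1,6,2,4,7,3) (1,6,2,7,3,4) (1,6,2,7,4,3) (1,6,3,4,7,2) (1,6,3,7,2,4) (1,6,3,7,4,2) (1,6,4,3,7,2) (1,6,4,7,2,3) (1,6,4,7,3,2) (2,6,3,4,7,1) (2,6,3,7,1,4) (2,6,3,7,4,1) (2,6,4,3,7,1) (2,6,4,7,1,3) (2,6,4,7,3,1) (3,6,2,4,7,1) (3,6,2,7,1,4) (3,6,2,7,4,1) (3,6,4,7,1,2) (3,6,4,7,2,1) (4,6,2,7,1,3) (4,6,2,7,3,1) (4,6,3,7,1,2) (4,6,3,7,2,1) — 24.
Summing: 8 + 16 + 24 = 48.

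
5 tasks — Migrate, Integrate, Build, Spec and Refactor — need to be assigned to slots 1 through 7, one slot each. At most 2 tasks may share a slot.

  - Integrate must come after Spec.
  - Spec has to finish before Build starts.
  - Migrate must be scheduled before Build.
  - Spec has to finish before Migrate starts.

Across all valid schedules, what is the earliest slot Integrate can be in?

2

Precedence pushes Integrate to at least 2.
Integrate at 2 is achievable: Migrate=2, Spec=1, Build=3, Integrate=2, Refactor=1.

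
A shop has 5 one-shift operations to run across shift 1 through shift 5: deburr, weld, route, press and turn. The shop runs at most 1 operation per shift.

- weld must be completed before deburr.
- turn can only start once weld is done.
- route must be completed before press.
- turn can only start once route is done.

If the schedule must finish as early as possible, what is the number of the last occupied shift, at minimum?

shift 5

The precedence chain requires at least 2 distinct shifts.
With at most 1 per shift and 5 operations, at least 5 shifts are needed.
5 works (last occupied shift: shift 5): for example weld=shift 1, deburr=shift 4, route=shift 2, press=shift 5, turn=shift 3.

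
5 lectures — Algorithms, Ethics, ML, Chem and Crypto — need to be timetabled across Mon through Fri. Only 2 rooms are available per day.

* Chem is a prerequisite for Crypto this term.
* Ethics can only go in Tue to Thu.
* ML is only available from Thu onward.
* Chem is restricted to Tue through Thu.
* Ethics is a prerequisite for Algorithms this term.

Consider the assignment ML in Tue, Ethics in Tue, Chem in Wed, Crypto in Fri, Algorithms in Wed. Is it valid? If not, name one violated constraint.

No. ML is only available from Thu onward is not satisfied.

Chem is a prerequisite for Crypto this term — holds.
Chem is restricted to Tue through Thu — holds.
Ethics is a prerequisite for Algorithms this term — holds.
Ethics can only go in Tue to Thu — holds.
ML is only available from Thu onward — violated.
Only 2 rooms are available per day — holds.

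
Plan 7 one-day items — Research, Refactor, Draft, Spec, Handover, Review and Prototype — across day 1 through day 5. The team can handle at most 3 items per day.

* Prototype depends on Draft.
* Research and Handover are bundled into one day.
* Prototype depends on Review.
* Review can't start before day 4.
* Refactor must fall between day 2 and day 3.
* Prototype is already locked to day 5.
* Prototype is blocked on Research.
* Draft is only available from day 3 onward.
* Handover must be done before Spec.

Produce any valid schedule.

Spec=day 2; Research=day 1; Review=day 4; Refactor=day 2; Handover=day 1; Draft=day 3; Prototype=day 5

Checking: Draft(day 3) before Prototype(day 5); Review(day 4) before Prototype(day 5); Research(day 1) before Prototype(day 5); Handover(day 1) before Spec(day 2); Research = Handover = day 1; Review=day 4 in [day 4,day 5]; Draft=day 3 in [day 3,day 5]; Prototype=day 5 in [day 5,day 5]; Refactor=day 2 in [day 2,day 3]; max 2 per day (cap 3).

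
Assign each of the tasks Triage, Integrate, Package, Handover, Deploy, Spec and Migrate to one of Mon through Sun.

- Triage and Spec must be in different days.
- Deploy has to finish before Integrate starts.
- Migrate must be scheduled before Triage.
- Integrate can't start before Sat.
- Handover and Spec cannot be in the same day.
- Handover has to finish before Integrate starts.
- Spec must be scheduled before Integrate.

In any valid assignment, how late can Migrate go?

Downstream work caps Migrate at Sat.
Migrate at Sat is achievable: Migrate in Sat, Deploy in Mon, Spec in Tue, Triage in Sun, Handover in Mon, Integrate in Sat, Package in Mon.

Sat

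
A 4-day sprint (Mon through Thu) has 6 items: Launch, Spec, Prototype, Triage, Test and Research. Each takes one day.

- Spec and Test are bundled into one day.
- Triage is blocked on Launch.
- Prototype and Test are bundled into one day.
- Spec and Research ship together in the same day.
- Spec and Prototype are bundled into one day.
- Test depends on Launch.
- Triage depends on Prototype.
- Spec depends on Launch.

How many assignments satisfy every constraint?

Enumerating: Spec in Tue; Test in Tue; Research in Tue; Launch in Mon; Triage in Wed; Prototype in Tue | Prototype in Tue; Test in Tue; Research in Tue; Spec in Tue; Launch in Mon; Triage in Thu | Triage -> Thu, Research -> Wed, Prototype -> Wed, Spec -> Wed, Launch -> Mon, Test -> Wed | Test=Wed; Triage=Thu; Prototype=Wed; Spec=Wed; Research=Wed; Launch=Tue.

4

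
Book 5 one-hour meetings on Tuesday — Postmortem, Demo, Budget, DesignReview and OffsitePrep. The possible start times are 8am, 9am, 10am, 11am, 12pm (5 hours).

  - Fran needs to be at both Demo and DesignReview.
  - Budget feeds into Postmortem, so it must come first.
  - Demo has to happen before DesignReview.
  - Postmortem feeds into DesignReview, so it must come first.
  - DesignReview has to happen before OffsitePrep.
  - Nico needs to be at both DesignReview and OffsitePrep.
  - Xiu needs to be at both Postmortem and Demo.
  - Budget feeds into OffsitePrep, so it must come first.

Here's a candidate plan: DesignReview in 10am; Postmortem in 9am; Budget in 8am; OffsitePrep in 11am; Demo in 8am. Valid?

Valid

DesignReview has to happen before OffsitePrep — holds.
Budget feeds into Postmortem, so it must come first — holds.
Demo has to happen before DesignReview — holds.
Fran needs to be at both Demo and DesignReview — holds.
Xiu needs to be at both Postmortem and Demo — holds.
Nico needs to be at both DesignReview and OffsitePrep — holds.
Postmortem feeds into DesignReview, so it must come first — holds.
Budget feeds into OffsitePrep, so it must come first — holds.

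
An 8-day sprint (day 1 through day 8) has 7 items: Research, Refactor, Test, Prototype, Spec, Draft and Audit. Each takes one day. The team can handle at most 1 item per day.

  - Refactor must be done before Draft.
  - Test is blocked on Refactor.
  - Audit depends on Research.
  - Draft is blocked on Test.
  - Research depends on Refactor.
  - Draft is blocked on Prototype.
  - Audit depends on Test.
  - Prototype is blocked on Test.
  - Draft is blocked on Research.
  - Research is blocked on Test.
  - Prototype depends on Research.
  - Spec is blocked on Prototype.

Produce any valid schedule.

Draft=day 5; Refactor=day 1; Audit=day 6; Prototype=day 4; Test=day 2; Research=day 3; Spec=day 7

Checking: Test(day 2) before Draft(day 5); Refactor(day 1) before Test(day 2); Prototype(day 4) before Draft(day 5); Prototype(day 4) before Spec(day 7); Research(day 3) before Draft(day 5); Refactor(day 1) before Research(day 3); Test(day 2) before Prototype(day 4); Research(day 3) before Prototype(day 4); Test(day 2) before Research(day 3); Test(day 2) before Audit(day 6); Refactor(day 1) before Draft(day 5); Research(day 3) before Audit(day 6); max 1 per day (cap 1).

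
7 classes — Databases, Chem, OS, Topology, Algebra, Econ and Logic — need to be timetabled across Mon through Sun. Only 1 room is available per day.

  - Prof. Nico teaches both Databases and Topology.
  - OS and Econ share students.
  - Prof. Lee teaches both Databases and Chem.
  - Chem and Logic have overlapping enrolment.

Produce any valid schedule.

Topology=Thu; Logic=Sun; OS=Wed; Algebra=Fri; Databases=Mon; Econ=Sat; Chem=Tue

Checking: Chem(Tue) != Logic(Sun); OS(Wed) != Econ(Sat); Databases(Mon) != Chem(Tue); Databases(Mon) != Topology(Thu); max 1 per day (cap 1).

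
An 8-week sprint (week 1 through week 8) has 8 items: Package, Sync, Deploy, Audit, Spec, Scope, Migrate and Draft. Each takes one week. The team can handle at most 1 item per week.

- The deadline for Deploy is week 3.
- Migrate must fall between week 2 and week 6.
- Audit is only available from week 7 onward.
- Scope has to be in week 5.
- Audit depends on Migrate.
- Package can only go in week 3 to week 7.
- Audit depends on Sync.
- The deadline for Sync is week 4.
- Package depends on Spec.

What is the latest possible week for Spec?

week 6

Downstream work caps Spec at week 6.
Spec at week 6 is achievable: Draft -> week 4; Scope -> week 5; Audit -> week 8; Spec -> week 6; Package -> week 7; Deploy -> week 1; Sync -> week 2; Migrate -> week 3.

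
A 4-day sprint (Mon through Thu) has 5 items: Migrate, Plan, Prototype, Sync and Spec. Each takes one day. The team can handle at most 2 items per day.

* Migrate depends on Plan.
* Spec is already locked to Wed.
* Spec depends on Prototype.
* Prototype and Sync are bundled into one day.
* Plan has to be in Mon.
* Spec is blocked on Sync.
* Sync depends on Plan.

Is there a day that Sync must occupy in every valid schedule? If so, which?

Plan is fixed at Mon and must come before Sync, so Sync is at least Tue.
Spec is fixed at Wed and must come after Sync, so Sync is at most Tue.
So Sync must be Tue.

Tue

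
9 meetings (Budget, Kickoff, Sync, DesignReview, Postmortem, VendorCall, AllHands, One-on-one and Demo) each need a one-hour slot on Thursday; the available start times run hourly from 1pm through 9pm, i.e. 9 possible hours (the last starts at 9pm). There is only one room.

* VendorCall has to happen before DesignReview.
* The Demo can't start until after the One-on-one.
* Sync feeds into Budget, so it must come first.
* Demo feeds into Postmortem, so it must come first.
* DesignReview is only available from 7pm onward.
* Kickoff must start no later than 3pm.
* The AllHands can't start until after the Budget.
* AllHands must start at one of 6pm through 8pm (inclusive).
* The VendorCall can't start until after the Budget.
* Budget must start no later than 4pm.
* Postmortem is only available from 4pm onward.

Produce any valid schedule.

VendorCall=4pm, Demo=8pm, Kickoff=1pm, Postmortem=9pm, Sync=2pm, Budget=3pm, One-on-one=5pm, AllHands=6pm, DesignReview=7pm

Checking: One-on-one(5pm) before Demo(8pm); Budget(3pm) before VendorCall(4pm); Sync(2pm) before Budget(3pm); VendorCall(4pm) before DesignReview(7pm); Demo(8pm) before Postmortem(9pm); Budget(3pm) before AllHands(6pm); Postmortem=9pm in [4pm,9pm]; Kickoff=1pm in [1pm,3pm]; Budget=3pm in [1pm,4pm]; AllHands=6pm in [6pm,8pm]; DesignReview=7pm in [7pm,9pm]; max 1 per hour (cap 1).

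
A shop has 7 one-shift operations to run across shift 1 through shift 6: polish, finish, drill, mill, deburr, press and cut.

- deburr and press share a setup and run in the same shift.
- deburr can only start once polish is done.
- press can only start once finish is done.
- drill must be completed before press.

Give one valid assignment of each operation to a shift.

polish in shift 1; mill in shift 1; cut in shift 1; deburr in shift 2; press in shift 2; drill in shift 1; finish in shift 1

Checking: finish(shift 1) before press(shift 2); drill(shift 1) before press(shift 2); polish(shift 1) before deburr(shift 2); deburr = press = shift 2.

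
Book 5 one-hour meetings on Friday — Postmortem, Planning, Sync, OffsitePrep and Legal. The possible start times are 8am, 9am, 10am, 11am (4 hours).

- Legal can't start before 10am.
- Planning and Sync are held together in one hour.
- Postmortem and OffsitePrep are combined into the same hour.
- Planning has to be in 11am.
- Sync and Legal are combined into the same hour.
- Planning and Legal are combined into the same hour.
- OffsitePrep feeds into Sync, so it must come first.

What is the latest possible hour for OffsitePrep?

10am

Downstream work caps OffsitePrep at 10am.
OffsitePrep at 10am is achievable: Postmortem in 10am, Legal in 11am, OffsitePrep in 10am, Sync in 11am, Planning in 11am.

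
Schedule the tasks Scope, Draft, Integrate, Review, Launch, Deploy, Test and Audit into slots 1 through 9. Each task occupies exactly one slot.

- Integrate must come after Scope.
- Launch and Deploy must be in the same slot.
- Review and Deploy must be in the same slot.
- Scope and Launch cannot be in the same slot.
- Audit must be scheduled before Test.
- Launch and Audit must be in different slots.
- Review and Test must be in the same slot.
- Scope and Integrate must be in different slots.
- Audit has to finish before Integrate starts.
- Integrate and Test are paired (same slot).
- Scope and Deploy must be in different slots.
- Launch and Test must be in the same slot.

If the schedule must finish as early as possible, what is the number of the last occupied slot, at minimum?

slot 2

The precedence chain requires at least 2 distinct slots.
2 works (last occupied slot: 2): for example Scope -> 1; Audit -> 1; Launch -> 2; Deploy -> 2; Review -> 2; Test -> 2; Draft -> 1; Integrate -> 2.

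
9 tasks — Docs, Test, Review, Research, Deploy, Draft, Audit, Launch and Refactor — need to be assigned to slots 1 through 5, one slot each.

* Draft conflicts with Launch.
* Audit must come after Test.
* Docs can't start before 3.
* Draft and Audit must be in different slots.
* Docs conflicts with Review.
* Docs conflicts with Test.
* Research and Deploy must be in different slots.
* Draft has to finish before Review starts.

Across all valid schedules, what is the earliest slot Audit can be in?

Precedence pushes Audit to at least 2.
Audit at 2 is achievable: Draft=1, Deploy=2, Refactor=1, Docs=3, Audit=2, Research=1, Test=1, Launch=2, Review=2.

2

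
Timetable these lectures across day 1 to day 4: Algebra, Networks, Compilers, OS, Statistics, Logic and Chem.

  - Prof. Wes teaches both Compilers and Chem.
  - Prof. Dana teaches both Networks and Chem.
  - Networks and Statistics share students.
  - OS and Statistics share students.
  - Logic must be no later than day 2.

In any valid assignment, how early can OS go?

OS at day 1 is achievable: Logic in day 1, Compilers in day 1, Statistics in day 2, OS in day 1, Networks in day 1, Chem in day 2, Algebra in day 1.

day 1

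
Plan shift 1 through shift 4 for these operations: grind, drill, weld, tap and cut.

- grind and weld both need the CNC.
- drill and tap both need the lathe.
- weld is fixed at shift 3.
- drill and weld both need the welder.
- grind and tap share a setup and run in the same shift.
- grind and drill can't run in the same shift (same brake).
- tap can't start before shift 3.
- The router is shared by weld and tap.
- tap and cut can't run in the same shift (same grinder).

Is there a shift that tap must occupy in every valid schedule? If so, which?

tap's window is shift 3–shift 4.
weld is fixed at shift 3, and tap can't share a shift with weld.
So tap must be shift 4.

shift 4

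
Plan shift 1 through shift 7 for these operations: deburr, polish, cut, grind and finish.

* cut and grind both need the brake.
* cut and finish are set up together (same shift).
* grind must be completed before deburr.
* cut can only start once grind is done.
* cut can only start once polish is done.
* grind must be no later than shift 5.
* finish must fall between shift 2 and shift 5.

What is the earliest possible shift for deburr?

shift 2

Precedence pushes deburr to at least shift 2.
deburr at shift 2 is achievable: polish -> shift 1, cut -> shift 2, deburr -> shift 2, grind -> shift 1, finish -> shift 2.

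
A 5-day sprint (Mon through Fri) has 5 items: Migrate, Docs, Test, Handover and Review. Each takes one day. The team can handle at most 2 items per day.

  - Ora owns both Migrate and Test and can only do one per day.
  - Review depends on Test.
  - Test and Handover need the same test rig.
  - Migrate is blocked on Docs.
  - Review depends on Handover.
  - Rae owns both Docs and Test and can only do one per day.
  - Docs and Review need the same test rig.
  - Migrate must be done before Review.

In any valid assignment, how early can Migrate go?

Tue

Precedence pushes Migrate to at least Tue; downstream work caps Migrate at Thu.
Migrate at Tue is achievable: Review=Thu, Test=Wed, Migrate=Tue, Docs=Mon, Handover=Mon.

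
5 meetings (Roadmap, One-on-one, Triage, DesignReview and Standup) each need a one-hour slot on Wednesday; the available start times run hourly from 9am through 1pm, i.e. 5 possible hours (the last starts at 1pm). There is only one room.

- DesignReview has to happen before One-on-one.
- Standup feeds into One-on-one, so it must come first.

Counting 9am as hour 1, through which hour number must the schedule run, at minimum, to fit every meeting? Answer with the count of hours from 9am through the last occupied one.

5

The precedence chain requires at least 2 distinct hours.
With at most 1 per hour and 5 meetings, at least 5 hours are needed.
5 works (last occupied hour: 1pm): for example DesignReview=9am, Roadmap=12pm, Standup=10am, One-on-one=11am, Triage=1pm.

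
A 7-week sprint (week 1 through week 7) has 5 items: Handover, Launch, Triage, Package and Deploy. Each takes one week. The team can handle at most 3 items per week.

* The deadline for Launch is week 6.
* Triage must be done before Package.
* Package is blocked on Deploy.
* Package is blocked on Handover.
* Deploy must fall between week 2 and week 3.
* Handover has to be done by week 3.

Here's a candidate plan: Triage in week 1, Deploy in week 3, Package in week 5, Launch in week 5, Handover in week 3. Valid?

Yes, all constraints hold

Triage must be done before Package — holds.
The team can handle at most 3 items per week — holds.
Package is blocked on Handover — holds.
Package is blocked on Deploy — holds.
Deploy must fall between week 2 and week 3 — holds.
Handover has to be done by week 3 — holds.
The deadline for Launch is week 6 — holds.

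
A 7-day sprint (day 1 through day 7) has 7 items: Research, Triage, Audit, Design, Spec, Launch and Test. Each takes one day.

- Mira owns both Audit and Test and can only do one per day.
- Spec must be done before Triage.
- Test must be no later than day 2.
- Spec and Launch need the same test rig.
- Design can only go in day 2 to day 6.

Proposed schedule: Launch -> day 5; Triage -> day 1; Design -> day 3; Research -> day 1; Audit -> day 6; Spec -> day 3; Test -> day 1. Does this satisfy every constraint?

No. Spec must be done before Triage is not satisfied.

Design can only go in day 2 to day 6 — holds.
Test must be no later than day 2 — holds.
Spec must be done before Triage — violated.
Mira owns both Audit and Test and can only do one per day — holds.
Spec and Launch need the same test rig — holds.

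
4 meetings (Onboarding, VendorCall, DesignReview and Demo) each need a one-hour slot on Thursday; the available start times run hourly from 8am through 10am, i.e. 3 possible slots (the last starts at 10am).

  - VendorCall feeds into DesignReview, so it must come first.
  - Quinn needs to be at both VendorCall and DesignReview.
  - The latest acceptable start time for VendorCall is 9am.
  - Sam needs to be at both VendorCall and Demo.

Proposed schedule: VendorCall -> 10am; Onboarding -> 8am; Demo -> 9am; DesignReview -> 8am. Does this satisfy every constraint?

No. VendorCall feeds into DesignReview, so it must come first is not satisfied.

Quinn needs to be at both VendorCall and DesignReview — holds.
The latest acceptable start time for VendorCall is 9am — violated.
Sam needs to be at both VendorCall and Demo — holds.
VendorCall feeds into DesignReview, so it must come first — violated.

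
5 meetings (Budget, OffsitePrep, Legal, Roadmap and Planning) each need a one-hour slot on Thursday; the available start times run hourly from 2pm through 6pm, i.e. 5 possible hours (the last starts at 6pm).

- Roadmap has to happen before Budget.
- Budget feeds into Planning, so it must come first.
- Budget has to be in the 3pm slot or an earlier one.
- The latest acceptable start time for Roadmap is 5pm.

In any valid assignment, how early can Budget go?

3pm

Precedence pushes Budget to at least 3pm; Budget's own window allows nothing later than 3pm.
Budget at 3pm is achievable: Planning=4pm, OffsitePrep=2pm, Budget=3pm, Legal=2pm, Roadmap=2pm.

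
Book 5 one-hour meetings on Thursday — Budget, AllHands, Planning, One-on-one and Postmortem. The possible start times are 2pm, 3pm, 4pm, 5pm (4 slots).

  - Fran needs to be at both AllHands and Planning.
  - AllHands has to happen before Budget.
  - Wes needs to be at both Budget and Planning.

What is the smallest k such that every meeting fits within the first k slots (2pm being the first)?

The precedence chain requires at least 2 distinct slots.
Could 2 slots be enough, i.e. nothing placed later than 3pm? No: Budget must come after AllHands (at 2pm or later) → {3pm}; AllHands must come before Budget (at 3pm or earlier) → {2pm}; Planning can't share with AllHands (2pm) → {3pm}; Planning can't share with Budget (3pm) → nothing is left.
So 2 slots is not enough.
3 works (last occupied slot: 4pm): for example One-on-one in 2pm; Planning in 4pm; Postmortem in 2pm; Budget in 3pm; AllHands in 2pm.

3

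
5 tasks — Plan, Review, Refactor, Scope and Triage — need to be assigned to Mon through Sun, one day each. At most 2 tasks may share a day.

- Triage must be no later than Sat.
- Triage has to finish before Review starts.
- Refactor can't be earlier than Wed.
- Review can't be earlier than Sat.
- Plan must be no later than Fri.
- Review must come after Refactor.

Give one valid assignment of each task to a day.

Refactor in Wed, Plan in Mon, Scope in Tue, Triage in Mon, Review in Sat

Checking: Triage(Mon) before Review(Sat); Refactor(Wed) before Review(Sat); Review=Sat in [Sat,Sun]; Plan=Mon in [Mon,Fri]; Refactor=Wed in [Wed,Sun]; Triage=Mon in [Mon,Sat]; max 2 per day (cap 2).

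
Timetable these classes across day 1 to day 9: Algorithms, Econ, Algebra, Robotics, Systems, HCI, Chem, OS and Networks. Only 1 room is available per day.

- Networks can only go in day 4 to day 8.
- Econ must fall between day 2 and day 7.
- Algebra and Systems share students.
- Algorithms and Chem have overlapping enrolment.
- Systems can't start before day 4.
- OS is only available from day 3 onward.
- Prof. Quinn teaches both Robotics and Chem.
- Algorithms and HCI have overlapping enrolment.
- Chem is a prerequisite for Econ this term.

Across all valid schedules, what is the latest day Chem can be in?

day 6

Downstream work caps Chem at day 6.
Chem at day 6 is achievable: Algebra -> day 2, Systems -> day 5, HCI -> day 9, Robotics -> day 8, Networks -> day 4, Chem -> day 6, OS -> day 3, Econ -> day 7, Algorithms -> day 1.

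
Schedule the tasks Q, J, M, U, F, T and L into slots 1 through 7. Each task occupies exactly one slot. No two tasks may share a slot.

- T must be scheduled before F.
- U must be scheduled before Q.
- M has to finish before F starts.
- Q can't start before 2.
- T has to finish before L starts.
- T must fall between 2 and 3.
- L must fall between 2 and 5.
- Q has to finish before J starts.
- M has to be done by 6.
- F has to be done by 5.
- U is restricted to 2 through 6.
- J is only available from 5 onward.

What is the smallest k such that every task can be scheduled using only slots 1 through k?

7 slots

The precedence chain requires at least 3 distinct slots.
With at most 1 per slot and 7 tasks, at least 7 slots are needed.
J can't be placed before 5, so the schedule must run through at least slot 5.
7 works (last occupied slot: 7): for example Q in 6; M in 1; J in 7; L in 3; U in 5; T in 2; F in 4.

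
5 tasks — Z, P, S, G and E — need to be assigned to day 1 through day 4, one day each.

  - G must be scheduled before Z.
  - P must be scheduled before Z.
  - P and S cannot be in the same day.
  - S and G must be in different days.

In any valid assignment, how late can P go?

Downstream work caps P at day 3.
P at day 3 is achievable: P -> day 3; E -> day 1; S -> day 2; Z -> day 4; G -> day 1.

day 3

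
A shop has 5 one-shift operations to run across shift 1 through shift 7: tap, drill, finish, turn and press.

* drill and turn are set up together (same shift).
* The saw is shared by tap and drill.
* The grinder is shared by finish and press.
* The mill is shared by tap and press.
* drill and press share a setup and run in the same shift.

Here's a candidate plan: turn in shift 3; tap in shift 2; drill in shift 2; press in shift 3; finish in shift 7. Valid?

Invalid. The saw is shared by tap and drill.

The mill is shared by tap and press — holds.
drill and press share a setup and run in the same shift — violated.
The grinder is shared by finish and press — holds.
drill and turn are set up together (same shift) — violated.
The saw is shared by tap and drill — violated.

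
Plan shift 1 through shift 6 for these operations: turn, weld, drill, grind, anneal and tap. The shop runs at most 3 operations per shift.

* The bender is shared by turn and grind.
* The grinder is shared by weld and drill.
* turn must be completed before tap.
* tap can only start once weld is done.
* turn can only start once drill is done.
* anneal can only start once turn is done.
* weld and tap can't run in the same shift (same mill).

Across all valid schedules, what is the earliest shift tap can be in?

shift 3

Precedence pushes tap to at least shift 3.
tap at shift 3 is achievable: drill=shift 1, grind=shift 1, tap=shift 3, turn=shift 2, anneal=shift 3, weld=shift 2.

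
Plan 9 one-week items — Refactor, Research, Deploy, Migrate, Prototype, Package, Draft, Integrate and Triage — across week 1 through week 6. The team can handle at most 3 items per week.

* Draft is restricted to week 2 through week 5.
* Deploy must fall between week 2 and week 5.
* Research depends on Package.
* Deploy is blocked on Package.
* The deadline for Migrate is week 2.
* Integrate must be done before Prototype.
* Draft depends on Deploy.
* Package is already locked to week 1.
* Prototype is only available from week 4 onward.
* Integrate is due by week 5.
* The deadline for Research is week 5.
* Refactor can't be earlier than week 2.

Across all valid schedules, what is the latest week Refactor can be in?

week 6

Refactor is available from week 2.
Refactor at week 6 is achievable: Package=week 1, Prototype=week 4, Refactor=week 6, Triage=week 2, Integrate=week 1, Draft=week 3, Research=week 2, Deploy=week 2, Migrate=week 1.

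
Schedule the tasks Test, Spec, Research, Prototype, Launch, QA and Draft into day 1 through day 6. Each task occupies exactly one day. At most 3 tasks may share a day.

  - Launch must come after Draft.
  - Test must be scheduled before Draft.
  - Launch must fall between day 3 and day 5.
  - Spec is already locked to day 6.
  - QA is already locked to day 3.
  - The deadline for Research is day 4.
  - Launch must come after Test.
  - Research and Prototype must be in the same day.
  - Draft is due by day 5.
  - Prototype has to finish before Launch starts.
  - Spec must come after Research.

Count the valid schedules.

30

Splitting on Test: it can be day 1 (18), day 2 (9), day 3 (3). Listing each branch's schedules as (Spec, Research, Prototype, Launch, QA, Draft) by day number:
Test=day 1: (6,1,1,3,3,2) (6,1,1,4,3,2) (6,1,1,4,3,3) (6,1,1,5,3,2) (6,1,1,5,3,3) (6,1,1,5,3,4) (6,2,2,3,3,2) (6,2,2,4,3,2) (6,2,2,4,3,3) (6,2,2,5,3,2) (6,2,2,5,3,3) (6,2,2,5,3,4) (6,3,3,4,3,2) (6,3,3,5,3,2) (6,3,3,5,3,4) (6,4,4,5,3,2) (6,4,4,5,3,3) (6,4,4,5,3,4) — 18.
Test=day 2: (6,1,1,4,3,3) (6,1,1,5,3,3) (6,1,1,5,3,4) (6,2,2,4,3,3) (6,2,2,5,3,3) (6,2,2,5,3,4) (6,3,3,5,3,4) (6,4,4,5,3,3) (6,4,4,5,3,4) — 9.
Test=day 3: (6,1,1,5,3,4) (6,2,2,5,3,4) (6,4,4,5,3,4) — 3.
Summing: 18 + 9 + 3 = 30.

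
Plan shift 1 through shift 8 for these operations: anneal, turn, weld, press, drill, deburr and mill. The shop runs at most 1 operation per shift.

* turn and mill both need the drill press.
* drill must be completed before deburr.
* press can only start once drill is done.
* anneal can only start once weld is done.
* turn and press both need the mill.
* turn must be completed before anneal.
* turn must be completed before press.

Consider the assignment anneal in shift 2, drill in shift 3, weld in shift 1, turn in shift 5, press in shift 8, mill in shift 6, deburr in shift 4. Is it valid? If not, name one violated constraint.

turn must be completed before press — holds.
drill must be completed before deburr — holds.
turn and mill both need the drill press — holds.
The shop runs at most 1 operation per shift — holds.
turn must be completed before anneal — violated.
press can only start once drill is done — holds.
anneal can only start once weld is done — holds.
turn and press both need the mill — holds.

Invalid. turn must be completed before anneal.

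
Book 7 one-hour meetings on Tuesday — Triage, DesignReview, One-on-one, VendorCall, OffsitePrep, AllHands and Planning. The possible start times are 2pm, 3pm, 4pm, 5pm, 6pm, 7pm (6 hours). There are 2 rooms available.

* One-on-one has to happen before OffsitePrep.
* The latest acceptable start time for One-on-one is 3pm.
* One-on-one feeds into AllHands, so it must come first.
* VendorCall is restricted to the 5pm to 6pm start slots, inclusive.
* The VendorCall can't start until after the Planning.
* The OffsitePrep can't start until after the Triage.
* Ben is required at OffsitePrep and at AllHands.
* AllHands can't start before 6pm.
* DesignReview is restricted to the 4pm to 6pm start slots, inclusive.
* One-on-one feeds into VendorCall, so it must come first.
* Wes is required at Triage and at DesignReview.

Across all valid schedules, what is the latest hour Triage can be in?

Downstream work caps Triage at 6pm.
Triage at 6pm is achievable: Planning -> 2pm; AllHands -> 6pm; VendorCall -> 5pm; Triage -> 6pm; DesignReview -> 4pm; OffsitePrep -> 7pm; One-on-one -> 2pm.

6pm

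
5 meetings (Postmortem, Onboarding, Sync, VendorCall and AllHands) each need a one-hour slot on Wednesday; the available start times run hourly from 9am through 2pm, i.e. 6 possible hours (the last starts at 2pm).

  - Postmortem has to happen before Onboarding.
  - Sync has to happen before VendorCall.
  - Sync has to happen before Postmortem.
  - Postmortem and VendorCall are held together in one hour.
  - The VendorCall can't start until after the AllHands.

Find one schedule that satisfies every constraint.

Postmortem in 10am, Sync in 9am, AllHands in 9am, Onboarding in 11am, VendorCall in 10am

Checking: Sync(9am) before VendorCall(10am); Sync(9am) before Postmortem(10am); Postmortem(10am) before Onboarding(11am); AllHands(9am) before VendorCall(10am); Postmortem = VendorCall = 10am.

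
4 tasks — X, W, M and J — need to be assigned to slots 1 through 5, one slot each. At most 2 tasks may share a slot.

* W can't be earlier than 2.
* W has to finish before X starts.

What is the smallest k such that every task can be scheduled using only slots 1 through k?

The precedence chain requires at least 2 distinct slots.
With at most 2 per slot and 4 tasks, at least 2 slots are needed.
Propagating the time windows through the other constraints, X can't land before 3, so the schedule must run through at least slot 3.
3 works (last occupied slot: 3): for example J in 1, M in 1, W in 2, X in 3.

3 slots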